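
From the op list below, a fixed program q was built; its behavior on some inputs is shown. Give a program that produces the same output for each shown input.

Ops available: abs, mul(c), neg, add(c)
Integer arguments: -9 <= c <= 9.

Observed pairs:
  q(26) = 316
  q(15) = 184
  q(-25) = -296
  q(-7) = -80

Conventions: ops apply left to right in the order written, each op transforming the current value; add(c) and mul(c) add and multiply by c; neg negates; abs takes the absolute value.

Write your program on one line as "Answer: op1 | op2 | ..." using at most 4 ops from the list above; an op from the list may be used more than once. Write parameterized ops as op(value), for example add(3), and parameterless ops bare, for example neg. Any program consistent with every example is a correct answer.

mul(2) | mul(6) | add(4)

Check, running the answer program on each example:
  26 -> 52 -> 312 -> 316
  15 -> 30 -> 180 -> 184
  -25 -> -50 -> -300 -> -296
  -7 -> -14 -> -84 -> -80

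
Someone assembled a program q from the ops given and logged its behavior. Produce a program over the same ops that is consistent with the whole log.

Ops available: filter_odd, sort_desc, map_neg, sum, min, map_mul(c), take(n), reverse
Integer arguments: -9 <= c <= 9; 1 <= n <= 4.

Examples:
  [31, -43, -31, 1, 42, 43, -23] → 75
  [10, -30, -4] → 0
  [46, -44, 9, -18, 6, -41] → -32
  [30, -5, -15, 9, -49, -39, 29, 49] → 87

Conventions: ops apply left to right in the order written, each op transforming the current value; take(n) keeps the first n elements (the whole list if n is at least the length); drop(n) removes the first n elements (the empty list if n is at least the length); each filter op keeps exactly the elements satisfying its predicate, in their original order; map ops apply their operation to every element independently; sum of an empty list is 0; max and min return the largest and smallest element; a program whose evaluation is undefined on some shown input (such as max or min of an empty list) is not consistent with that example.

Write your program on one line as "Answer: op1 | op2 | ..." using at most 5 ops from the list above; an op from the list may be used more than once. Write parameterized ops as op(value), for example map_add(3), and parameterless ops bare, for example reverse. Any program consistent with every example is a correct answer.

sort_desc | filter_odd | take(3) | reverse | sum

Check, running the answer program on each example:
  [31, -43, -31, 1, 42, 43, -23] -> [43, 42, 31, 1, -23, -31, -43] -> [43, 31, 1, -23, -31, -43] -> [43, 31, 1] -> [1, 31, 43] -> 75
  [10, -30, -4] -> [10, -4, -30] -> [] -> [] -> [] -> 0
  [46, -44, 9, -18, 6, -41] -> [46, 9, 6, -18, -41, -44] -> [9, -41] -> [9, -41] -> [-41, 9] -> -32
  [30, -5, -15, 9, -49, -39, 29, 49] -> [49, 30, 29, 9, -5, -15, -39, -49] -> [49, 29, 9, -5, -15, -39, -49] -> [49, 29, 9] -> [9, 29, 49] -> 87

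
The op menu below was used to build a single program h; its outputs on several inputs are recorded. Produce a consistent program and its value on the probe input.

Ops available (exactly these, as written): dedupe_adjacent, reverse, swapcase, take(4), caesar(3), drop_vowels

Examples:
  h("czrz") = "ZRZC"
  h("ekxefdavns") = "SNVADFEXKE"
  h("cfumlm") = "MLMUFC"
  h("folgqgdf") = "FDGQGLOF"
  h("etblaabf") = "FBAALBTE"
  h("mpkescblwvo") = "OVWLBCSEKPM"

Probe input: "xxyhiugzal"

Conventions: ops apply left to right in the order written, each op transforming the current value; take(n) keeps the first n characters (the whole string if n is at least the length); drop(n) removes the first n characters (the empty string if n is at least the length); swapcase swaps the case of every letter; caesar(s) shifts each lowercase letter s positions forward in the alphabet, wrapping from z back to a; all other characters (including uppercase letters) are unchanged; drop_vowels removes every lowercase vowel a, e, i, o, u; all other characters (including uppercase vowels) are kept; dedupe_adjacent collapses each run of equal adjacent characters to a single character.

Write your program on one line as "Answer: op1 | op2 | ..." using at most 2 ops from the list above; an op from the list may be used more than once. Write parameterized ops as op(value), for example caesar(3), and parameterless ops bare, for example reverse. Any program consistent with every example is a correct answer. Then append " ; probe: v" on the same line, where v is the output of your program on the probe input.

swapcase | reverse ; probe: "LAZGUIHYXX"

Check, running the answer program on each example:
  "czrz" -> "CZRZ" -> "ZRZC"
  "ekxefdavns" -> "EKXEFDAVNS" -> "SNVADFEXKE"
  "cfumlm" -> "CFUMLM" -> "MLMUFC"
  "folgqgdf" -> "FOLGQGDF" -> "FDGQGLOF"
  "etblaabf" -> "ETBLAABF" -> "FBAALBTE"
  "mpkescblwvo" -> "MPKESCBLWVO" -> "OVWLBCSEKPM"
  probe: "xxyhiugzal" -> "XXYHIUGZAL" -> "LAZGUIHYXX"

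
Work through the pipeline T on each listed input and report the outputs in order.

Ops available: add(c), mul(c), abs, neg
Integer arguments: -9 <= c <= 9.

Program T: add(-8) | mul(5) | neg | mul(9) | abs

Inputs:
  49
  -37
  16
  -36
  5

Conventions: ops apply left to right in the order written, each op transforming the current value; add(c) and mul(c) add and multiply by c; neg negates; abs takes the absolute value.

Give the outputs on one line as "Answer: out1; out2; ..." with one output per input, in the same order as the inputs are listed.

1845; 2025; 360; 1980; 135

Execution, op by op:
  49 -> 41 -> 205 -> -205 -> -1845 -> 1845
  -37 -> -45 -> -225 -> 225 -> 2025 -> 2025
  16 -> 8 -> 40 -> -40 -> -360 -> 360
  -36 -> -44 -> -220 -> 220 -> 1980 -> 1980
  5 -> -3 -> -15 -> 15 -> 135 -> 135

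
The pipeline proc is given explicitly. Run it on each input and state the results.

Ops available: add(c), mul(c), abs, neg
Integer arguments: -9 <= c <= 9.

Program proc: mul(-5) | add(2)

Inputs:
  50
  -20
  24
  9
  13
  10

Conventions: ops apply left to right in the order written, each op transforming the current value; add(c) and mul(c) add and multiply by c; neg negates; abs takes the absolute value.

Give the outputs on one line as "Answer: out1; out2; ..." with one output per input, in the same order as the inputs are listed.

Execution, op by op:
  50 -> -250 -> -248
  -20 -> 100 -> 102
  24 -> -120 -> -118
  9 -> -45 -> -43
  13 -> -65 -> -63
  10 -> -50 -> -48

-248; 102; -118; -43; -63; -48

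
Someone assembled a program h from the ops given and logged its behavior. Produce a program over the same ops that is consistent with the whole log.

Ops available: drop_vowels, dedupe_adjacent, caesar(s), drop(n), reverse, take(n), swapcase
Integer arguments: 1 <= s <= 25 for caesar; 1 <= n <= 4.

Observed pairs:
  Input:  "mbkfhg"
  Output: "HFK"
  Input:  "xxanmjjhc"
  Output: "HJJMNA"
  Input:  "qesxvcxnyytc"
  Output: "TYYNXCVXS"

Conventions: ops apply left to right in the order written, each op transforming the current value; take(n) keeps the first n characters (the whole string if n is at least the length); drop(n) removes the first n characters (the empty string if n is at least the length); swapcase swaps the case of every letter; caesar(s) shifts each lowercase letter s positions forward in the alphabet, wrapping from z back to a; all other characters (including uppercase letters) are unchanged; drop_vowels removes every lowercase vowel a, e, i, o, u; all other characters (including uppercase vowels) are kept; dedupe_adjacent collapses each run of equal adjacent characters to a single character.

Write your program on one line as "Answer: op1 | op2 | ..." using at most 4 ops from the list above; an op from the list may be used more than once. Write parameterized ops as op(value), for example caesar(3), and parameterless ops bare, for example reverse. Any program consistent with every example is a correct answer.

drop(2) | reverse | drop(1) | swapcase

Check, running the answer program on each example:
  "mbkfhg" -> "kfhg" -> "ghfk" -> "hfk" -> "HFK"
  "xxanmjjhc" -> "anmjjhc" -> "chjjmna" -> "hjjmna" -> "HJJMNA"
  "qesxvcxnyytc" -> "sxvcxnyytc" -> "ctyynxcvxs" -> "tyynxcvxs" -> "TYYNXCVXS"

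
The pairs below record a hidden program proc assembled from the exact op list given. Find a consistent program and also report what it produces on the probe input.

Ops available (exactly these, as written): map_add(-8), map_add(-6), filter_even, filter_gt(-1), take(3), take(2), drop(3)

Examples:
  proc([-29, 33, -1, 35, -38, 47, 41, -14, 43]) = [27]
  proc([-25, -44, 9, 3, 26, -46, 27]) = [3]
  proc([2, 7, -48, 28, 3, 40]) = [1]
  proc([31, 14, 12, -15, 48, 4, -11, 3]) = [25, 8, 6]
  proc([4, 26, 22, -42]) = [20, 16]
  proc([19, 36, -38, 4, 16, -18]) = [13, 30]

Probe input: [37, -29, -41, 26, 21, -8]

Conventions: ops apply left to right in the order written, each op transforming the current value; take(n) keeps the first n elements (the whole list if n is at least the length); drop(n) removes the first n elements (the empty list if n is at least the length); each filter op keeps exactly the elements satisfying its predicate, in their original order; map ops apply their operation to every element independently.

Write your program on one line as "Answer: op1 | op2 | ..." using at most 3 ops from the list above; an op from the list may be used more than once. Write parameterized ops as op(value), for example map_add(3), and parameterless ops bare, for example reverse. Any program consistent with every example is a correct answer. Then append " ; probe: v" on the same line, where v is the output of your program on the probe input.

map_add(-6) | take(3) | filter_gt(-1) ; probe: [31]

Check, running the answer program on each example:
  [-29, 33, -1, 35, -38, 47, 41, -14, 43] -> [-35, 27, -7, 29, -44, 41, 35, -20, 37] -> [-35, 27, -7] -> [27]
  [-25, -44, 9, 3, 26, -46, 27] -> [-31, -50, 3, -3, 20, -52, 21] -> [-31, -50, 3] -> [3]
  [2, 7, -48, 28, 3, 40] -> [-4, 1, -54, 22, -3, 34] -> [-4, 1, -54] -> [1]
  [31, 14, 12, -15, 48, 4, -11, 3] -> [25, 8, 6, -21, 42, -2, -17, -3] -> [25, 8, 6] -> [25, 8, 6]
  [4, 26, 22, -42] -> [-2, 20, 16, -48] -> [-2, 20, 16] -> [20, 16]
  [19, 36, -38, 4, 16, -18] -> [13, 30, -44, -2, 10, -24] -> [13, 30, -44] -> [13, 30]
  probe: [37, -29, -41, 26, 21, -8] -> [31, -35, -47, 20, 15, -14] -> [31, -35, -47] -> [31]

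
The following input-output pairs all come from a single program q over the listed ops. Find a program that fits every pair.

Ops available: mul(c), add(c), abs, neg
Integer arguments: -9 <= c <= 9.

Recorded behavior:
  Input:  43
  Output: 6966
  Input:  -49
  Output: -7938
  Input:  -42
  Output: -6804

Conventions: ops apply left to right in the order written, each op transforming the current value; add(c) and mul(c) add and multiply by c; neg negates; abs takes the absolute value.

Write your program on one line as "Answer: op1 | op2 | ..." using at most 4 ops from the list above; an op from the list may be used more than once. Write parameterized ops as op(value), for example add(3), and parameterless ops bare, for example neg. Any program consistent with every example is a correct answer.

mul(-6) | mul(3) | mul(9) | neg

Check, running the answer program on each example:
  43 -> -258 -> -774 -> -6966 -> 6966
  -49 -> 294 -> 882 -> 7938 -> -7938
  -42 -> 252 -> 756 -> 6804 -> -6804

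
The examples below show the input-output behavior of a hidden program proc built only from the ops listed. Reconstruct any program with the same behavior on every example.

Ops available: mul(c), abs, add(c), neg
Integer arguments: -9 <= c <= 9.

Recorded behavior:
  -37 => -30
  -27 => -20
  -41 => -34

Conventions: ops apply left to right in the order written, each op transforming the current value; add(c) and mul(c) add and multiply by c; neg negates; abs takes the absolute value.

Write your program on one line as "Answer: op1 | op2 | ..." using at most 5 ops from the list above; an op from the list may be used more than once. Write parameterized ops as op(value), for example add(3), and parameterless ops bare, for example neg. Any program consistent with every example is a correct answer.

add(3) | mul(-1) | add(-4) | neg

Check, running the answer program on each example:
  -37 -> -34 -> 34 -> 30 -> -30
  -27 -> -24 -> 24 -> 20 -> -20
  -41 -> -38 -> 38 -> 34 -> -34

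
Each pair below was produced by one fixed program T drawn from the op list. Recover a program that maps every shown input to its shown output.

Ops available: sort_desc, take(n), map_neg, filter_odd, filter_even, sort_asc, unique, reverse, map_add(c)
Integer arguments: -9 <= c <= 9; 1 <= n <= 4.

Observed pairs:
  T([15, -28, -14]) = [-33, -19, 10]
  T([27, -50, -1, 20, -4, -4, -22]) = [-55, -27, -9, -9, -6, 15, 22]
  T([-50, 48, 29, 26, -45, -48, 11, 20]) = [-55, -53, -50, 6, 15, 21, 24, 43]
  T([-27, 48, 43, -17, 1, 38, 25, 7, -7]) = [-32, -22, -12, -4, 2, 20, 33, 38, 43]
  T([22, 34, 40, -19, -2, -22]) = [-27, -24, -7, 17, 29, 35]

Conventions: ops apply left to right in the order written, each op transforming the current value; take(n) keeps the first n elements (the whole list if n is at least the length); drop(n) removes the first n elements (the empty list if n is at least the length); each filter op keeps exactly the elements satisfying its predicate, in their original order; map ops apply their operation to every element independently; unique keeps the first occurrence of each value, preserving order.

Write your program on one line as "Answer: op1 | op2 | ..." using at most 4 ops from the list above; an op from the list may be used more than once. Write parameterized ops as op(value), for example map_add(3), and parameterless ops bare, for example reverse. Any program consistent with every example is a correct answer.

map_add(-5) | sort_desc | sort_asc

Check, running the answer program on each example:
  [15, -28, -14] -> [10, -33, -19] -> [10, -19, -33] -> [-33, -19, 10]
  [27, -50, -1, 20, -4, -4, -22] -> [22, -55, -6, 15, -9, -9, -27] -> [22, 15, -6, -9, -9, -27, -55] -> [-55, -27, -9, -9, -6, 15, 22]
  [-50, 48, 29, 26, -45, -48, 11, 20] -> [-55, 43, 24, 21, -50, -53, 6, 15] -> [43, 24, 21, 15, 6, -50, -53, -55] -> [-55, -53, -50, 6, 15, 21, 24, 43]
  [-27, 48, 43, -17, 1, 38, 25, 7, -7] -> [-32, 43, 38, -22, -4, 33, 20, 2, -12] -> [43, 38, 33, 20, 2, -4, -12, -22, -32] -> [-32, -22, -12, -4, 2, 20, 33, 38, 43]
  [22, 34, 40, -19, -2, -22] -> [17, 29, 35, -24, -7, -27] -> [35, 29, 17, -7, -24, -27] -> [-27, -24, -7, 17, 29, 35]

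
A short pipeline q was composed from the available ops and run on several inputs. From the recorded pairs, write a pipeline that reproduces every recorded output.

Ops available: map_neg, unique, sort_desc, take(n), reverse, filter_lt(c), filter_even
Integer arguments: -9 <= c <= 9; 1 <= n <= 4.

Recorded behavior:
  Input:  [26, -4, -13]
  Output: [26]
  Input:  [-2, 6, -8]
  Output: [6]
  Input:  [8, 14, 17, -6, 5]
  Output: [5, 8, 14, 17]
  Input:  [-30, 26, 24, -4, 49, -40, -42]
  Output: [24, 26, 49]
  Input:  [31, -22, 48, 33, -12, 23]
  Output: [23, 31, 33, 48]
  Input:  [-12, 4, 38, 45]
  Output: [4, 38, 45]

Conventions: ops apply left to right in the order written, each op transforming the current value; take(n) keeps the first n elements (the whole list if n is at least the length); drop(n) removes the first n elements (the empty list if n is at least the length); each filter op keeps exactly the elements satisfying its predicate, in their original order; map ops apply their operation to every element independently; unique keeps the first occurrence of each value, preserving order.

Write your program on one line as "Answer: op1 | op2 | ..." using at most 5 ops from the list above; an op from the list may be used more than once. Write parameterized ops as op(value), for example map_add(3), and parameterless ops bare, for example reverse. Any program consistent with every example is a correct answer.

map_neg | reverse | filter_lt(-1) | sort_desc | map_neg

Check, running the answer program on each example:
  [26, -4, -13] -> [-26, 4, 13] -> [13, 4, -26] -> [-26] -> [-26] -> [26]
  [-2, 6, -8] -> [2, -6, 8] -> [8, -6, 2] -> [-6] -> [-6] -> [6]
  [8, 14, 17, -6, 5] -> [-8, -14, -17, 6, -5] -> [-5, 6, -17, -14, -8] -> [-5, -17, -14, -8] -> [-5, -8, -14, -17] -> [5, 8, 14, 17]
  [-30, 26, 24, -4, 49, -40, -42] -> [30, -26, -24, 4, -49, 40, 42] -> [42, 40, -49, 4, -24, -26, 30] -> [-49, -24, -26] -> [-24, -26, -49] -> [24, 26, 49]
  [31, -22, 48, 33, -12, 23] -> [-31, 22, -48, -33, 12, -23] -> [-23, 12, -33, -48, 22, -31] -> [-23, -33, -48, -31] -> [-23, -31, -33, -48] -> [23, 31, 33, 48]
  [-12, 4, 38, 45] -> [12, -4, -38, -45] -> [-45, -38, -4, 12] -> [-45, -38, -4] -> [-4, -38, -45] -> [4, 38, 45]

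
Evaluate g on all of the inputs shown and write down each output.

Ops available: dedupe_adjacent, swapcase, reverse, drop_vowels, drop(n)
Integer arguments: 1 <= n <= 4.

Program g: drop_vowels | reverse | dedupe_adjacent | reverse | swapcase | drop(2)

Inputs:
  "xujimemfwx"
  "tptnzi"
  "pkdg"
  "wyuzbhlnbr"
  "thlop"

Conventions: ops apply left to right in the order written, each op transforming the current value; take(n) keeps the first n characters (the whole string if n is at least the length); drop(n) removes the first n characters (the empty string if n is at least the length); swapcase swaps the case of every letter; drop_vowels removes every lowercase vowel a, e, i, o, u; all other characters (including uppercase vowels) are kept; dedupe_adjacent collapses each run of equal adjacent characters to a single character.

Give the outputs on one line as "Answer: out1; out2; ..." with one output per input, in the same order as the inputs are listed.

Execution, op by op:
  "xujimemfwx" -> "xjmmfwx" -> "xwfmmjx" -> "xwfmjx" -> "xjmfwx" -> "XJMFWX" -> "MFWX"
  "tptnzi" -> "tptnz" -> "zntpt" -> "zntpt" -> "tptnz" -> "TPTNZ" -> "TNZ"
  "pkdg" -> "pkdg" -> "gdkp" -> "gdkp" -> "pkdg" -> "PKDG" -> "DG"
  "wyuzbhlnbr" -> "wyzbhlnbr" -> "rbnlhbzyw" -> "rbnlhbzyw" -> "wyzbhlnbr" -> "WYZBHLNBR" -> "ZBHLNBR"
  "thlop" -> "thlp" -> "plht" -> "plht" -> "thlp" -> "THLP" -> "LP"

"MFWX"; "TNZ"; "DG"; "ZBHLNBR"; "LP"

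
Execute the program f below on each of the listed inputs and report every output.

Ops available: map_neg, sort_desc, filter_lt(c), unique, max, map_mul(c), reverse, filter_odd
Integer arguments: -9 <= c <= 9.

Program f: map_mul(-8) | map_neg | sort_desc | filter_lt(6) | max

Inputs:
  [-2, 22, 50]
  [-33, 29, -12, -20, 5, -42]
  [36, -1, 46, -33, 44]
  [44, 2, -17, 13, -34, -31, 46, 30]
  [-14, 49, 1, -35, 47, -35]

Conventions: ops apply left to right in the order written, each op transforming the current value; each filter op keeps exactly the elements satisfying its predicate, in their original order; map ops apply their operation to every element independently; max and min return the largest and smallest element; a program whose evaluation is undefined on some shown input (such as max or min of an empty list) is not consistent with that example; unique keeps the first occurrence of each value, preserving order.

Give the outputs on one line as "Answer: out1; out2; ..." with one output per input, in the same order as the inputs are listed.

Execution, op by op:
  [-2, 22, 50] -> [16, -176, -400] -> [-16, 176, 400] -> [400, 176, -16] -> [-16] -> -16
  [-33, 29, -12, -20, 5, -42] -> [264, -232, 96, 160, -40, 336] -> [-264, 232, -96, -160, 40, -336] -> [232, 40, -96, -160, -264, -336] -> [-96, -160, -264, -336] -> -96
  [36, -1, 46, -33, 44] -> [-288, 8, -368, 264, -352] -> [288, -8, 368, -264, 352] -> [368, 352, 288, -8, -264] -> [-8, -264] -> -8
  [44, 2, -17, 13, -34, -31, 46, 30] -> [-352, -16, 136, -104, 272, 248, -368, -240] -> [352, 16, -136, 104, -272, -248, 368, 240] -> [368, 352, 240, 104, 16, -136, -248, -272] -> [-136, -248, -272] -> -136
  [-14, 49, 1, -35, 47, -35] -> [112, -392, -8, 280, -376, 280] -> [-112, 392, 8, -280, 376, -280] -> [392, 376, 8, -112, -280, -280] -> [-112, -280, -280] -> -112

-16; -96; -8; -136; -112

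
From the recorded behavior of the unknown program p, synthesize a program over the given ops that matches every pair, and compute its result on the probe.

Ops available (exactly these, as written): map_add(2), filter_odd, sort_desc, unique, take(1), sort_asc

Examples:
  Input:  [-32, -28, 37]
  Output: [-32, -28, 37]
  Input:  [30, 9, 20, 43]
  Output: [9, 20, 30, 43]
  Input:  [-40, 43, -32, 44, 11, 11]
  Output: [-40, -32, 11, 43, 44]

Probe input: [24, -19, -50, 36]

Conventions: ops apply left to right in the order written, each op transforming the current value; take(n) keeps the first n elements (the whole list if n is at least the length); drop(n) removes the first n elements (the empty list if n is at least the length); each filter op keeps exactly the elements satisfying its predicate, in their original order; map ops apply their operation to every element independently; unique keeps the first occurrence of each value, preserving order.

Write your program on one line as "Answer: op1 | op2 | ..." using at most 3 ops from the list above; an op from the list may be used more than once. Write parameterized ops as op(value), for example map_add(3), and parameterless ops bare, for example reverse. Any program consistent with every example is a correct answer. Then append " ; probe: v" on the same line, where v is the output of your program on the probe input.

unique | sort_asc ; probe: [-50, -19, 24, 36]

Check, running the answer program on each example:
  [-32, -28, 37] -> [-32, -28, 37] -> [-32, -28, 37]
  [30, 9, 20, 43] -> [30, 9, 20, 43] -> [9, 20, 30, 43]
  [-40, 43, -32, 44, 11, 11] -> [-40, 43, -32, 44, 11] -> [-40, -32, 11, 43, 44]
  probe: [24, -19, -50, 36] -> [24, -19, -50, 36] -> [-50, -19, 24, 36]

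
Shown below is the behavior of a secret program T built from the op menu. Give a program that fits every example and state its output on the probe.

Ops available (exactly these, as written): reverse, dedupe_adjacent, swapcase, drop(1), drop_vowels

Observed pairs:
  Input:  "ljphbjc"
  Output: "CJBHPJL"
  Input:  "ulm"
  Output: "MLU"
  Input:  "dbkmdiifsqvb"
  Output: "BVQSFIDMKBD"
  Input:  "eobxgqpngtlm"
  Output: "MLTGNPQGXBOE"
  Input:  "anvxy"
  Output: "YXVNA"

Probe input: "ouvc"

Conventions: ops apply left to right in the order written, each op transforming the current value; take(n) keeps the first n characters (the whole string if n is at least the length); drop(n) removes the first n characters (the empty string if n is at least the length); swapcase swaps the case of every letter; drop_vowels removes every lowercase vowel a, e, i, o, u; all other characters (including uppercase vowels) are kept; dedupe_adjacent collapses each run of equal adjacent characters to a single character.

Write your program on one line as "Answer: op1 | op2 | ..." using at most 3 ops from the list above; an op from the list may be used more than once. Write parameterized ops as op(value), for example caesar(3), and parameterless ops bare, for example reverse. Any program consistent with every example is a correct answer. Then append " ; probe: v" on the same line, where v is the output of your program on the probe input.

reverse | dedupe_adjacent | swapcase ; probe: "CVUO"

Check, running the answer program on each example:
  "ljphbjc" -> "cjbhpjl" -> "cjbhpjl" -> "CJBHPJL"
  "ulm" -> "mlu" -> "mlu" -> "MLU"
  "dbkmdiifsqvb" -> "bvqsfiidmkbd" -> "bvqsfidmkbd" -> "BVQSFIDMKBD"
  "eobxgqpngtlm" -> "mltgnpqgxboe" -> "mltgnpqgxboe" -> "MLTGNPQGXBOE"
  "anvxy" -> "yxvna" -> "yxvna" -> "YXVNA"
  probe: "ouvc" -> "cvuo" -> "cvuo" -> "CVUO"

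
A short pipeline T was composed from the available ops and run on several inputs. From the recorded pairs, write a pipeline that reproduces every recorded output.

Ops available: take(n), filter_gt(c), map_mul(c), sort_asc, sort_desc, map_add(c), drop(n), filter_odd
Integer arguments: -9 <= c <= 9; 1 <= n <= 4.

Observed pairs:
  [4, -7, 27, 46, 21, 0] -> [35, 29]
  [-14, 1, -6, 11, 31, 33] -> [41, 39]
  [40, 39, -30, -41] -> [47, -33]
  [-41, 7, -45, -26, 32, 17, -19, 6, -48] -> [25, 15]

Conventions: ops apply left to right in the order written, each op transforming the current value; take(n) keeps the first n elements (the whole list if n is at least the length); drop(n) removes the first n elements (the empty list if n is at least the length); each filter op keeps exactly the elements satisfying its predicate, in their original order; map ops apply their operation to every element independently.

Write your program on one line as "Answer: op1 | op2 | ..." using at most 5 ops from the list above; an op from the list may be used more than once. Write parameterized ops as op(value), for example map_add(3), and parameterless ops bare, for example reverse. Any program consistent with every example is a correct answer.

sort_asc | map_add(8) | filter_odd | sort_desc | take(2)

Check, running the answer program on each example:
  [4, -7, 27, 46, 21, 0] -> [-7, 0, 4, 21, 27, 46] -> [1, 8, 12, 29, 35, 54] -> [1, 29, 35] -> [35, 29, 1] -> [35, 29]
  [-14, 1, -6, 11, 31, 33] -> [-14, -6, 1, 11, 31, 33] -> [-6, 2, 9, 19, 39, 41] -> [9, 19, 39, 41] -> [41, 39, 19, 9] -> [41, 39]
  [40, 39, -30, -41] -> [-41, -30, 39, 40] -> [-33, -22, 47, 48] -> [-33, 47] -> [47, -33] -> [47, -33]
  [-41, 7, -45, -26, 32, 17, -19, 6, -48] -> [-48, -45, -41, -26, -19, 6, 7, 17, 32] -> [-40, -37, -33, -18, -11, 14, 15, 25, 40] -> [-37, -33, -11, 15, 25] -> [25, 15, -11, -33, -37] -> [25, 15]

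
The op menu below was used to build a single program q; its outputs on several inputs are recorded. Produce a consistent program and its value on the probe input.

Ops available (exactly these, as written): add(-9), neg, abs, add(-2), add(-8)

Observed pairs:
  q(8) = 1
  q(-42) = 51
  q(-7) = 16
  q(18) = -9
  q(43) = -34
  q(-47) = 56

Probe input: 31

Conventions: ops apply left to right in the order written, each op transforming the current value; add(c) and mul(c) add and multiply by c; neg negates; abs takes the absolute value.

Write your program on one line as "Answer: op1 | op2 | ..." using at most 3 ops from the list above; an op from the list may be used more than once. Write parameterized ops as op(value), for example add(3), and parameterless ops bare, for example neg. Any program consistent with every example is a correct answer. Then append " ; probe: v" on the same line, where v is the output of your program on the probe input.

add(-9) | neg ; probe: -22

Check, running the answer program on each example:
  8 -> -1 -> 1
  -42 -> -51 -> 51
  -7 -> -16 -> 16
  18 -> 9 -> -9
  43 -> 34 -> -34
  -47 -> -56 -> 56
  probe: 31 -> 22 -> -22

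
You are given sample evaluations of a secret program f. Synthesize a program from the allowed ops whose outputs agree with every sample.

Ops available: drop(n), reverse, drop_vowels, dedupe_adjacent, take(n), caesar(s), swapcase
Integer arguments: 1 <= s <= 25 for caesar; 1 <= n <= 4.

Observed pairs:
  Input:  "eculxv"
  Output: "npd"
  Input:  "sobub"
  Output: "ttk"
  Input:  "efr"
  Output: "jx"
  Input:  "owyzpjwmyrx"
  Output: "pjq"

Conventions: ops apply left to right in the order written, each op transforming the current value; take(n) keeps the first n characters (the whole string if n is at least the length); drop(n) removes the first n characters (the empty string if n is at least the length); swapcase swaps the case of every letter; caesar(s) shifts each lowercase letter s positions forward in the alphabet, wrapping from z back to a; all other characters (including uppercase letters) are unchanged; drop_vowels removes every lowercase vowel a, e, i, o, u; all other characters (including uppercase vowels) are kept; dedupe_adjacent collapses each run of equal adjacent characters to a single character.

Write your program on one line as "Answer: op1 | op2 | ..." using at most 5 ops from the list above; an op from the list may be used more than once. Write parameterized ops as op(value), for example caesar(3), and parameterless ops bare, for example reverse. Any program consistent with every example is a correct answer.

drop_vowels | reverse | caesar(18) | take(4) | take(3)

Check, running the answer program on each example:
  "eculxv" -> "clxv" -> "vxlc" -> "npdu" -> "npdu" -> "npd"
  "sobub" -> "sbb" -> "bbs" -> "ttk" -> "ttk" -> "ttk"
  "efr" -> "fr" -> "rf" -> "jx" -> "jx" -> "jx"
  "owyzpjwmyrx" -> "wyzpjwmyrx" -> "xrymwjpzyw" -> "pjqeobhrqo" -> "pjqe" -> "pjq"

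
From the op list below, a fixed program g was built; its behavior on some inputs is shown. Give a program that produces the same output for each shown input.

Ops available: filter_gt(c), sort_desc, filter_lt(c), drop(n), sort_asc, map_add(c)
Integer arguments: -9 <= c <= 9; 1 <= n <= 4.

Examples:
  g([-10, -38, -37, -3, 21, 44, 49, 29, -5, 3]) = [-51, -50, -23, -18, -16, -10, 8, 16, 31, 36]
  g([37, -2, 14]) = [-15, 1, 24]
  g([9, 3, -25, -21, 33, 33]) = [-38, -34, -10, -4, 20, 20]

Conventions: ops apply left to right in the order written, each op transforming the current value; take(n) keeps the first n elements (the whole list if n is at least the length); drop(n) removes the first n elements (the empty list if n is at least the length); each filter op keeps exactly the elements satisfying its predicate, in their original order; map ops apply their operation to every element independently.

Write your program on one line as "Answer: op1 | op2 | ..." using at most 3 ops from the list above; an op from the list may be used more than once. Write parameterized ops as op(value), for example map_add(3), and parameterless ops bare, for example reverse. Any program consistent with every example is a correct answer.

map_add(-9) | map_add(-4) | sort_asc

Check, running the answer program on each example:
  [-10, -38, -37, -3, 21, 44, 49, 29, -5, 3] -> [-19, -47, -46, -12, 12, 35, 40, 20, -14, -6] -> [-23, -51, -50, -16, 8, 31, 36, 16, -18, -10] -> [-51, -50, -23, -18, -16, -10, 8, 16, 31, 36]
  [37, -2, 14] -> [28, -11, 5] -> [24, -15, 1] -> [-15, 1, 24]
  [9, 3, -25, -21, 33, 33] -> [0, -6, -34, -30, 24, 24] -> [-4, -10, -38, -34, 20, 20] -> [-38, -34, -10, -4, 20, 20]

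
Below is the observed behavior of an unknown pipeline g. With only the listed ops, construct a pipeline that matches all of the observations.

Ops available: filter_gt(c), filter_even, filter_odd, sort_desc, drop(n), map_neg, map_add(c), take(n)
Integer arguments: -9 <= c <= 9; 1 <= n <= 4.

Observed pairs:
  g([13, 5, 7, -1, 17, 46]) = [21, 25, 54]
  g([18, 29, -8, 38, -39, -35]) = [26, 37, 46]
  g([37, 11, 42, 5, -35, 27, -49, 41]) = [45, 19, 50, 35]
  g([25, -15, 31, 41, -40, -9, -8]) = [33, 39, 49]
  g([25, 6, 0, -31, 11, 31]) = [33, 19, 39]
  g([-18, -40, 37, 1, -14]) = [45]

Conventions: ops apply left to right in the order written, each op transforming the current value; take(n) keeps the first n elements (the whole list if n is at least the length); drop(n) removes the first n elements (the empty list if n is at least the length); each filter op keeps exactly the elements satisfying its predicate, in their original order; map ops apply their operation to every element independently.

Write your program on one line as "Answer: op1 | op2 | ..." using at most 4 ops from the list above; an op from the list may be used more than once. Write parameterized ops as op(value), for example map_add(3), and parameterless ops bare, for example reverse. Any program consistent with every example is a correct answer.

filter_gt(7) | take(4) | map_add(8)

Check, running the answer program on each example:
  [13, 5, 7, -1, 17, 46] -> [13, 17, 46] -> [13, 17, 46] -> [21, 25, 54]
  [18, 29, -8, 38, -39, -35] -> [18, 29, 38] -> [18, 29, 38] -> [26, 37, 46]
  [37, 11, 42, 5, -35, 27, -49, 41] -> [37, 11, 42, 27, 41] -> [37, 11, 42, 27] -> [45, 19, 50, 35]
  [25, -15, 31, 41, -40, -9, -8] -> [25, 31, 41] -> [25, 31, 41] -> [33, 39, 49]
  [25, 6, 0, -31, 11, 31] -> [25, 11, 31] -> [25, 11, 31] -> [33, 19, 39]
  [-18, -40, 37, 1, -14] -> [37] -> [37] -> [45]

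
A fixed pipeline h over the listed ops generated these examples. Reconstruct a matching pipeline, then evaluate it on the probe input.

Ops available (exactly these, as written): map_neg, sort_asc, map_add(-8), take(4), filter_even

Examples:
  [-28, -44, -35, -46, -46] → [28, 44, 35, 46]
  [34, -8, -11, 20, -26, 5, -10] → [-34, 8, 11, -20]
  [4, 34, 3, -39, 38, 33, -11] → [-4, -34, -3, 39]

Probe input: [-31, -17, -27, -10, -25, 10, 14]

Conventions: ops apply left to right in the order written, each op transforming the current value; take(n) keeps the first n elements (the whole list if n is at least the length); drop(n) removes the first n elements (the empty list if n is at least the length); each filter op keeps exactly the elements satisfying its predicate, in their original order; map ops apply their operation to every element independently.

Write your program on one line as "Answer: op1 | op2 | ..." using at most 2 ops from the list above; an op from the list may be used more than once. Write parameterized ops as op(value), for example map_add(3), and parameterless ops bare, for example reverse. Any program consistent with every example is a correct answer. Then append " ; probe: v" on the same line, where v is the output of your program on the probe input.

take(4) | map_neg ; probe: [31, 17, 27, 10]

Check, running the answer program on each example:
  [-28, -44, -35, -46, -46] -> [-28, -44, -35, -46] -> [28, 44, 35, 46]
  [34, -8, -11, 20, -26, 5, -10] -> [34, -8, -11, 20] -> [-34, 8, 11, -20]
  [4, 34, 3, -39, 38, 33, -11] -> [4, 34, 3, -39] -> [-4, -34, -3, 39]
  probe: [-31, -17, -27, -10, -25, 10, 14] -> [-31, -17, -27, -10] -> [31, 17, 27, 10]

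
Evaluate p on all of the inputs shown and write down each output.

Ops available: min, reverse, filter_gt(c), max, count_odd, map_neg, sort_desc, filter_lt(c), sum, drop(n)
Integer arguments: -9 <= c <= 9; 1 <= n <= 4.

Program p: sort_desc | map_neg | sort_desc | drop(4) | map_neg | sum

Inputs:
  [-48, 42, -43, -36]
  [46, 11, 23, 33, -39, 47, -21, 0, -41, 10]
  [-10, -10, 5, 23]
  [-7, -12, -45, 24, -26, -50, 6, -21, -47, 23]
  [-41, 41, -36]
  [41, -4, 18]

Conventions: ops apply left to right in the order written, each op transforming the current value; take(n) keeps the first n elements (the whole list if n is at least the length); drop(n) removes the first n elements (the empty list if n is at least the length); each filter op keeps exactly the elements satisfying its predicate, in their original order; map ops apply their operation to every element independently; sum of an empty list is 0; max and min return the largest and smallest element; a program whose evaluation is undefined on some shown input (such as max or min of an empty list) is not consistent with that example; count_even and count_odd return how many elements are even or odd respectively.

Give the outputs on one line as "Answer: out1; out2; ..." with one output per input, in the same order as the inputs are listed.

Execution, op by op:
  [-48, 42, -43, -36] -> [42, -36, -43, -48] -> [-42, 36, 43, 48] -> [48, 43, 36, -42] -> [] -> [] -> 0
  [46, 11, 23, 33, -39, 47, -21, 0, -41, 10] -> [47, 46, 33, 23, 11, 10, 0, -21, -39, -41] -> [-47, -46, -33, -23, -11, -10, 0, 21, 39, 41] -> [41, 39, 21, 0, -10, -11, -23, -33, -46, -47] -> [-10, -11, -23, -33, -46, -47] -> [10, 11, 23, 33, 46, 47] -> 170
  [-10, -10, 5, 23] -> [23, 5, -10, -10] -> [-23, -5, 10, 10] -> [10, 10, -5, -23] -> [] -> [] -> 0
  [-7, -12, -45, 24, -26, -50, 6, -21, -47, 23] -> [24, 23, 6, -7, -12, -21, -26, -45, -47, -50] -> [-24, -23, -6, 7, 12, 21, 26, 45, 47, 50] -> [50, 47, 45, 26, 21, 12, 7, -6, -23, -24] -> [21, 12, 7, -6, -23, -24] -> [-21, -12, -7, 6, 23, 24] -> 13
  [-41, 41, -36] -> [41, -36, -41] -> [-41, 36, 41] -> [41, 36, -41] -> [] -> [] -> 0
  [41, -4, 18] -> [41, 18, -4] -> [-41, -18, 4] -> [4, -18, -41] -> [] -> [] -> 0

0; 170; 0; 13; 0; 0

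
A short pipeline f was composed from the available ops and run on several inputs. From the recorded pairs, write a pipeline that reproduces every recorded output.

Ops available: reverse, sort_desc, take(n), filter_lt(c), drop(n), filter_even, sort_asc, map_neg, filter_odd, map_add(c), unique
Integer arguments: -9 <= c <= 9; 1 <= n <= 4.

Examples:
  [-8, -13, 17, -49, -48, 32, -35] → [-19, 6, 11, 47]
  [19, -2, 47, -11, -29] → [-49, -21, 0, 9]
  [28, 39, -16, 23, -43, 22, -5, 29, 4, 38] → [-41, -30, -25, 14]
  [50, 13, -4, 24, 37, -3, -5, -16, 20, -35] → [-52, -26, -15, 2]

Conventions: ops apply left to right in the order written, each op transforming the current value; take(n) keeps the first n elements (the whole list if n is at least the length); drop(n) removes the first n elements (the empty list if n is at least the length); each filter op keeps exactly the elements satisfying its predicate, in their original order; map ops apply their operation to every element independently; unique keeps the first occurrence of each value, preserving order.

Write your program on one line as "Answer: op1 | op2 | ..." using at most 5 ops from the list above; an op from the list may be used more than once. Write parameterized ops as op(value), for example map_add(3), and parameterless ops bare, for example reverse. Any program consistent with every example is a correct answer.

map_neg | map_add(-2) | take(4) | sort_asc

Check, running the answer program on each example:
  [-8, -13, 17, -49, -48, 32, -35] -> [8, 13, -17, 49, 48, -32, 35] -> [6, 11, -19, 47, 46, -34, 33] -> [6, 11, -19, 47] -> [-19, 6, 11, 47]
  [19, -2, 47, -11, -29] -> [-19, 2, -47, 11, 29] -> [-21, 0, -49, 9, 27] -> [-21, 0, -49, 9] -> [-49, -21, 0, 9]
  [28, 39, -16, 23, -43, 22, -5, 29, 4, 38] -> [-28, -39, 16, -23, 43, -22, 5, -29, -4, -38] -> [-30, -41, 14, -25, 41, -24, 3, -31, -6, -40] -> [-30, -41, 14, -25] -> [-41, -30, -25, 14]
  [50, 13, -4, 24, 37, -3, -5, -16, 20, -35] -> [-50, -13, 4, -24, -37, 3, 5, 16, -20, 35] -> [-52, -15, 2, -26, -39, 1, 3, 14, -22, 33] -> [-52, -15, 2, -26] -> [-52, -26, -15, 2]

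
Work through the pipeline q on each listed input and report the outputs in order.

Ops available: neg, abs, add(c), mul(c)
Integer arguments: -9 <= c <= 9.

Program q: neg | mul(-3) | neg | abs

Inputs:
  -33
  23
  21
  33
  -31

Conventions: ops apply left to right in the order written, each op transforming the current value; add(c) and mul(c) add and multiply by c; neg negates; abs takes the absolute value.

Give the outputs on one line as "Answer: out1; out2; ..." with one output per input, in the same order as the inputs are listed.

Execution, op by op:
  -33 -> 33 -> -99 -> 99 -> 99
  23 -> -23 -> 69 -> -69 -> 69
  21 -> -21 -> 63 -> -63 -> 63
  33 -> -33 -> 99 -> -99 -> 99
  -31 -> 31 -> -93 -> 93 -> 93

99; 69; 63; 99; 93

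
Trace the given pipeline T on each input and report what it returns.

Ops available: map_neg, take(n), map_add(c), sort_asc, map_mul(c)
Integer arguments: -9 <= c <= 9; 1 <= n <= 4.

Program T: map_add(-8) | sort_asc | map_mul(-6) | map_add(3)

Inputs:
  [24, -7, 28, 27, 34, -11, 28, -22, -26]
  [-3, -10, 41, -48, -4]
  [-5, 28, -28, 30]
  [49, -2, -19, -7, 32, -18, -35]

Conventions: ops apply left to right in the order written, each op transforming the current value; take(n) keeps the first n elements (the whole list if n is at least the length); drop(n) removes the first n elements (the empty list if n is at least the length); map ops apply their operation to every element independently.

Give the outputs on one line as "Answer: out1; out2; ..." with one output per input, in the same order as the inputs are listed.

Execution, op by op:
  [24, -7, 28, 27, 34, -11, 28, -22, -26] -> [16, -15, 20, 19, 26, -19, 20, -30, -34] -> [-34, -30, -19, -15, 16, 19, 20, 20, 26] -> [204, 180, 114, 90, -96, -114, -120, -120, -156] -> [207, 183, 117, 93, -93, -111, -117, -117, -153]
  [-3, -10, 41, -48, -4] -> [-11, -18, 33, -56, -12] -> [-56, -18, -12, -11, 33] -> [336, 108, 72, 66, -198] -> [339, 111, 75, 69, -195]
  [-5, 28, -28, 30] -> [-13, 20, -36, 22] -> [-36, -13, 20, 22] -> [216, 78, -120, -132] -> [219, 81, -117, -129]
  [49, -2, -19, -7, 32, -18, -35] -> [41, -10, -27, -15, 24, -26, -43] -> [-43, -27, -26, -15, -10, 24, 41] -> [258, 162, 156, 90, 60, -144, -246] -> [261, 165, 159, 93, 63, -141, -243]

[207, 183, 117, 93, -93, -111, -117, -117, -153]; [339, 111, 75, 69, -195]; [219, 81, -117, -129]; [261, 165, 159, 93, 63, -141, -243]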